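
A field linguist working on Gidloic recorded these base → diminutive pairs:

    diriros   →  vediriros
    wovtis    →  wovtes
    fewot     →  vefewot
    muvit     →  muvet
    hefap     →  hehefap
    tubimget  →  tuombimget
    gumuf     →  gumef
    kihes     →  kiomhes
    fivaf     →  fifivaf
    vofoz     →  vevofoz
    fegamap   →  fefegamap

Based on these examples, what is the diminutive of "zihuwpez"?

"zihuwpez" has last vowel 'e'. The stems whose last vowel is 'e' (kihes → kiomhes, tubimget → tuombimget) insert -om- after the first vowel.
So zihuwpez → ziomhuwpez.

ziomhuwpez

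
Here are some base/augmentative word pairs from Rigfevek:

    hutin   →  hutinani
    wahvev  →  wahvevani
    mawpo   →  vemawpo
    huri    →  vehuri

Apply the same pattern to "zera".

vezera

"zera" ends in a vowel. The stems ending in a vowel (mawpo → vemawpo, huri → vehuri) add the prefix ve-.
So zera → vezera.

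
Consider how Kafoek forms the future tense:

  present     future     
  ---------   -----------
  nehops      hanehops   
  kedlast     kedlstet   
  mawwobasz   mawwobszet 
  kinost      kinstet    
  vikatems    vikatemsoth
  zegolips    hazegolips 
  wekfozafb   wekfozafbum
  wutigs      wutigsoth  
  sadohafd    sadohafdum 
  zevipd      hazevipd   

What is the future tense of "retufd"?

retufdum

sadohafd and zevipd both end in -d yet inflect differently (sadohafdum, hazevipd), so the final letter is not what conditions the rule; the second-to-last letter is.
"retufd" has second-to-last letter 'f'. The stems whose second-to-last letter is 'f' (wekfozafb → wekfozafbum, sadohafd → sadohafdum) add -um.
So retufd → retufdum.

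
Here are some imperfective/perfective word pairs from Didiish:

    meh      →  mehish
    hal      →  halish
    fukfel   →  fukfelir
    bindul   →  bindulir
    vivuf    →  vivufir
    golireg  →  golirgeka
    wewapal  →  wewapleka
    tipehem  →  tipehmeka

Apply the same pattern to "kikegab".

"kikegab" has 3 vowels. The stems with 3 vowels (golireg → golirgeka, wewapal → wewapleka, tipehem → tipehmeka) delete the last vowel and add -eka.
The other patterns: stems with 1 vowel add -ish; stems with 2 vowels add -ir.
So kikegab → kikegbeka.

kikegbeka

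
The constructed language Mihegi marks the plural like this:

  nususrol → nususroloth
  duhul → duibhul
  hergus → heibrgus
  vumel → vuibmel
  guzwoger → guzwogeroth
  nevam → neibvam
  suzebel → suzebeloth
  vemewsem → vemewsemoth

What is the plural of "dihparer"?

dihpareroth

suzebel and vumel both end in -l yet inflect differently (suzebeloth, vuibmel), so the final letter is not what conditions the rule; the number of vowels is.
"dihparer" has 3 vowels. The stems with 3 vowels (vemewsem → vemewsemoth, suzebel → suzebeloth, guzwoger → guzwogeroth) add -oth.
So dihparer → dihpareroth.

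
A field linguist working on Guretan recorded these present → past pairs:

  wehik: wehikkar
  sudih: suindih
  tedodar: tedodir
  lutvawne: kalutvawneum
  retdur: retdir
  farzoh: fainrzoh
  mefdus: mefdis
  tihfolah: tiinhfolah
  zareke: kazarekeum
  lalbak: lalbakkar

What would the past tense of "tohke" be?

"tohke" ends in -e. The stems ending in -e (lutvawne → kalutvawneum, zareke → kazarekeum) add ka- … -um around the stem.
So tohke → katohkeum.

katohkeum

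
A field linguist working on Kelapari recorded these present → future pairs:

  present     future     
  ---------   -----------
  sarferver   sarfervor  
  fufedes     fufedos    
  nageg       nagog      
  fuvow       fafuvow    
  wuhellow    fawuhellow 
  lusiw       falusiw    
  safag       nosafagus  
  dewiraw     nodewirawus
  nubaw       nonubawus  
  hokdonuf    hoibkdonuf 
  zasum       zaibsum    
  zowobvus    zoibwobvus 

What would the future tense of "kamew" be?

kamow

"kamew" has last vowel 'e'. The stems whose last vowel is 'e' (sarferver → sarfervor, fufedes → fufedos, nageg → nagog) change the last vowel to 'o'.
The other patterns: stems whose last vowel is 'i' or 'o' add the prefix fa-; stems whose last vowel is 'a' add no- … -us around the stem; stems whose last vowel is 'u' insert -ib- after the first vowel.
So kamew → kamow.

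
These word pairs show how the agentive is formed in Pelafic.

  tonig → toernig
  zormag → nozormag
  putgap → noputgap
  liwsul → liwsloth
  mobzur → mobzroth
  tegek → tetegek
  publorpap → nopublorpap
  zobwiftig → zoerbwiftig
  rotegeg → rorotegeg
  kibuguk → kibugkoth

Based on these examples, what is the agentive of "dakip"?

"dakip" has last vowel 'i'. The stems whose last vowel is 'i' (tonig → toernig, zobwiftig → zoerbwiftig) insert -er- after the first vowel.
The other patterns: stems whose last vowel is 'u' delete the last vowel and add -oth; stems whose last vowel is 'e' repeat the first consonant+vowel as a prefix; stems whose last vowel is 'a' add the prefix no-.
So dakip → daerkip.

daerkip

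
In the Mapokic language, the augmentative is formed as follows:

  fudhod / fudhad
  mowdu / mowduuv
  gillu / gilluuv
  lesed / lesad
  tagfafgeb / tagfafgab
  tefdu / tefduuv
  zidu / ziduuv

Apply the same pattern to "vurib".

tefdu and tagfafgeb both begin with t- yet inflect differently (tefduuv, tagfafgab), so the first letter is not what conditions the rule; the final letter is.
"vurib" ends in -b. The one such stem in the data (tagfafgeb → tagfafgab) changes the last vowel to 'a' (as do fudhod, lesed), so the same rule applies.
The other pattern: stems ending in -u add -uv.
So vurib → vurab.

vurab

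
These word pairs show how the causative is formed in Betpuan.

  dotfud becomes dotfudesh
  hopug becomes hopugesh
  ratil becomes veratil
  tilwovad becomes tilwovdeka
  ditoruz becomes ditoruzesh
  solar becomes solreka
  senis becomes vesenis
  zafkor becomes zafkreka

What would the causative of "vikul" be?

dotfud and tilwovad both end in -d yet inflect differently (dotfudesh, tilwovdeka), so the final letter is not what conditions the rule; the last vowel is.
"vikul" has last vowel 'u'. The stems whose last vowel is 'u' (hopug → hopugesh, ditoruz → ditoruzesh, dotfud → dotfudesh) add -esh.
So vikul → vikulesh.

vikulesh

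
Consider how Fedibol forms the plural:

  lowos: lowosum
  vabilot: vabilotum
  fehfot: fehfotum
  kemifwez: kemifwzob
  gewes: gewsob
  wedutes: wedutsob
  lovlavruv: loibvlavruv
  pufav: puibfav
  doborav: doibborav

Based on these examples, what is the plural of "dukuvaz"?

lowos and gewes both end in -s yet inflect differently (lowosum, gewsob), so the final letter is not what conditions the rule; the last vowel is.
"dukuvaz" has last vowel 'a'. The stems whose last vowel is 'a' (pufav → puibfav, doborav → doibborav) insert -ib- after the first vowel.
So dukuvaz → duibkuvaz.

duibkuvaz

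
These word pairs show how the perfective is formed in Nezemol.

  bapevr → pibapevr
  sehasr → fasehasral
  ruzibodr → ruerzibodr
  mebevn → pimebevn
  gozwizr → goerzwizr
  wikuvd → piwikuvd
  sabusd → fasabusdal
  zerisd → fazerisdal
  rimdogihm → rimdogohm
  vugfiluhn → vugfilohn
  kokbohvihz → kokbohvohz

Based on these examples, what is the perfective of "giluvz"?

"giluvz" has second-to-last letter 'v'. The stems whose second-to-last letter is 'v' (wikuvd → piwikuvd, bapevr → pibapevr, mebevn → pimebevn) add the prefix pi-.
So giluvz → pigiluvz.

pigiluvz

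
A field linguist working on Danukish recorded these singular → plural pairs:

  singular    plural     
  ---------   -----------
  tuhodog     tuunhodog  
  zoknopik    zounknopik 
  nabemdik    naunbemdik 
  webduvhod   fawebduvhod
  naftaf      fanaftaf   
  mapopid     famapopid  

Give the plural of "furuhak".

tuhodog and webduvhod both have last vowel 'o' yet inflect differently (tuunhodog, fawebduvhod), so the last vowel is not what conditions the rule; the final letter is.
"furuhak" ends in -k. The stems ending in -k (zoknopik → zounknopik, nabemdik → naunbemdik) insert -un- after the first vowel.
The other pattern: stems ending in -d or -f add the prefix fa-.
So furuhak → fuunruhak.

fuunruhak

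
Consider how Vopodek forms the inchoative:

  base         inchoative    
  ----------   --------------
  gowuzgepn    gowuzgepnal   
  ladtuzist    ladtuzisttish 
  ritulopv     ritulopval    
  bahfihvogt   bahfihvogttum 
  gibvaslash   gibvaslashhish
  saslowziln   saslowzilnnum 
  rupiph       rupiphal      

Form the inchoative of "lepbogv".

"lepbogv" has second-to-last letter 'g'. The one such stem in the data (bahfihvogt → bahfihvogttum) doubles the final consonant and adds -um (as does saslowziln), so the same rule applies.
The other patterns: stems whose second-to-last letter is 'p' add -al; stems whose second-to-last letter is 's' double the final consonant and add -ish.
So lepbogv → lepbogvvum.

lepbogvvum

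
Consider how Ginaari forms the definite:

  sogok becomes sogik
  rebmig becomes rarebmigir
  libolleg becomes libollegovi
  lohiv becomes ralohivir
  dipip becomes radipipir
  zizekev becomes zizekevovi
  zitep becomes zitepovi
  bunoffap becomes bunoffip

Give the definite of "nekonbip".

ranekonbipir

"nekonbip" has last vowel 'i'. The stems whose last vowel is 'i' (dipip → radipipir, lohiv → ralohivir, rebmig → rarebmigir) add ra- … -ir around the stem.
So nekonbip → ranekonbipir.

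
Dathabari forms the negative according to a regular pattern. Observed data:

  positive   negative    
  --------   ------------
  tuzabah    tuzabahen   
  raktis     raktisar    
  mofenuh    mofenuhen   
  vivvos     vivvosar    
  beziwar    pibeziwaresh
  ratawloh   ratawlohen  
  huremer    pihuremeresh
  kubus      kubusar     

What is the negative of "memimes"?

"memimes" ends in -s. The stems ending in -s (raktis → raktisar, vivvos → vivvosar, kubus → kubusar) add -ar.
The other patterns: stems ending in -r add pi- … -esh around the stem; stems ending in -h add -en.
So memimes → memimesar.

memimesar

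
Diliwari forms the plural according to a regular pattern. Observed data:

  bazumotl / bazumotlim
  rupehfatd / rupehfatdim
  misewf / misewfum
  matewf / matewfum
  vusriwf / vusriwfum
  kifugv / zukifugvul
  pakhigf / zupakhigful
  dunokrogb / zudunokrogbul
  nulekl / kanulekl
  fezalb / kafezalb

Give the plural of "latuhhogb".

misewf and pakhigf both end in -f yet inflect differently (misewfum, zupakhigful), so the final letter is not what conditions the rule; the second-to-last letter is.
"latuhhogb" has second-to-last letter 'g'. The stems whose second-to-last letter is 'g' (kifugv → zukifugvul, pakhigf → zupakhigful, dunokrogb → zudunokrogbul) add zu- … -ul around the stem.
The other patterns: stems whose second-to-last letter is 't' add -im; stems whose second-to-last letter is 'w' add -um; stems whose second-to-last letter is 'k' or 'l' add the prefix ka-.
So latuhhogb → zulatuhhogbul.

zulatuhhogbul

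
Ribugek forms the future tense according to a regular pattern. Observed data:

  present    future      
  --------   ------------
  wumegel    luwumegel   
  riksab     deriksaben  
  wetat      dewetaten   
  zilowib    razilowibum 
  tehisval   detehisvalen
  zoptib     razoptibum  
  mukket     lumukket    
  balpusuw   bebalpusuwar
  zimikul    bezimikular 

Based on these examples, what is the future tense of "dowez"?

ludowez

"dowez" has last vowel 'e'. The stems whose last vowel is 'e' (wumegel → luwumegel, mukket → lumukket) add the prefix lu-.
So dowez → ludowez.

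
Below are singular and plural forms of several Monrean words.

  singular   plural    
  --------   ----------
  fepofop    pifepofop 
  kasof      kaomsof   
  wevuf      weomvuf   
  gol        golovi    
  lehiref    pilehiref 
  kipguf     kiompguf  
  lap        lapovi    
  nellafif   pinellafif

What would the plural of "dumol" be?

duommol

kipguf and lehiref both end in -f yet inflect differently (kiompguf, pilehiref), so the final letter is not what conditions the rule; the number of vowels is.
"dumol" has 2 vowels. The stems with 2 vowels (kipguf → kiompguf, kasof → kaomsof, wevuf → weomvuf) insert -om- after the first vowel.
So dumol → duommol.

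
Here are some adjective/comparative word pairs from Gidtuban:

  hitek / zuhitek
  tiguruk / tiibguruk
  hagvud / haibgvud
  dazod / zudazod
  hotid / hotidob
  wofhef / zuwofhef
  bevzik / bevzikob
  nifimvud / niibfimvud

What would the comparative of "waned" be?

"waned" has last vowel 'e'. The stems whose last vowel is 'e' (hitek → zuhitek, wofhef → zuwofhef) add the prefix zu-.
The other patterns: stems whose last vowel is 'u' insert -ib- after the first vowel; stems whose last vowel is 'i' add -ob.
So waned → zuwaned.

zuwaned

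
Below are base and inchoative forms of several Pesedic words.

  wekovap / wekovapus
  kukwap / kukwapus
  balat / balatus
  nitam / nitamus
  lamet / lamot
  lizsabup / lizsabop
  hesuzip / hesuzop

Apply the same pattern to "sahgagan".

"sahgagan" has last vowel 'a'. The stems whose last vowel is 'a' (wekovap → wekovapus, kukwap → kukwapus, balat → balatus) add -us.
The other pattern: stems whose last vowel is 'e', 'i' or 'u' change the last vowel to 'o'.
So sahgagan → sahgaganus.

sahgaganus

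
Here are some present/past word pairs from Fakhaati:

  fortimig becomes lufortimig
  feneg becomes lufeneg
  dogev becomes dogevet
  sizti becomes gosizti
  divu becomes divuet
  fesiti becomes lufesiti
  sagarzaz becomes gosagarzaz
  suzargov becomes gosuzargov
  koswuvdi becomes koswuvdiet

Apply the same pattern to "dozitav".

dozitavet

fesiti and sizti both end in -i yet inflect differently (lufesiti, gosizti), so the final letter is not what conditions the rule; the first letter is.
"dozitav" begins with d-. The stems beginning with d- (dogev → dogevet, divu → divuet) add -et.
So dozitav → dozitavet.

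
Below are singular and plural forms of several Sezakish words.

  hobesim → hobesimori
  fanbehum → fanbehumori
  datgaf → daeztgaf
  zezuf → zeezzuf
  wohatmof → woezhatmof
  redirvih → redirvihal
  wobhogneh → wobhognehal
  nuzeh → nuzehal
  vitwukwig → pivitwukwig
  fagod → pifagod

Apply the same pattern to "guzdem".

"guzdem" ends in -m. The stems ending in -m (hobesim → hobesimori, fanbehum → fanbehumori) add -ori.
So guzdem → guzdemori.

guzdemori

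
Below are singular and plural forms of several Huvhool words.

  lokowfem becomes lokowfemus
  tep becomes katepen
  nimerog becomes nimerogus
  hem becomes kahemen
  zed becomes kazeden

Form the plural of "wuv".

"wuv" has 1 vowel. The stems with 1 vowel (zed → kazeden, tep → katepen, hem → kahemen) add ka- … -en around the stem.
The other pattern: stems with 3 vowels add -us.
So wuv → kawuven.

kawuven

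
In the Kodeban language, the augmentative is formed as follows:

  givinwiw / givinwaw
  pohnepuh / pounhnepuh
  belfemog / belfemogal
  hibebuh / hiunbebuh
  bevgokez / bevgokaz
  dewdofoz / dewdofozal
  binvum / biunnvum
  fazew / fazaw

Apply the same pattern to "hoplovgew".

hoplovgaw

dewdofoz and bevgokez both end in -z yet inflect differently (dewdofozal, bevgokaz), so the final letter is not what conditions the rule; the last vowel is.
"hoplovgew" has last vowel 'e'. The stems whose last vowel is 'e' (fazew → fazaw, bevgokez → bevgokaz) change the last vowel to 'a'.
The other patterns: stems whose last vowel is 'o' add -al; stems whose last vowel is 'u' insert -un- after the first vowel.
So hoplovgew → hoplovgaw.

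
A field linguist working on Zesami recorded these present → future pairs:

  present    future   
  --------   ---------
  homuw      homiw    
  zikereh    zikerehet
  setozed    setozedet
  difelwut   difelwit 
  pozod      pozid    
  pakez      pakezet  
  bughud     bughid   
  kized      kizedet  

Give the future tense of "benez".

setozed and pozod both end in -d yet inflect differently (setozedet, pozid), so the final letter is not what conditions the rule; the last vowel is.
"benez" has last vowel 'e'. The stems whose last vowel is 'e' (setozed → setozedet, pakez → pakezet, kized → kizedet) add -et.
The other pattern: stems whose last vowel is 'o' or 'u' change the last vowel to 'i'.
So benez → benezet.

benezet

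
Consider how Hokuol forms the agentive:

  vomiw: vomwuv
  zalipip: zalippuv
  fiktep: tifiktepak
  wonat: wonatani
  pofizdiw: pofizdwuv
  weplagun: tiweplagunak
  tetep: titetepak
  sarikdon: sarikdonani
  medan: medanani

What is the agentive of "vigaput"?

tivigaputak

zalipip and tetep both end in -p yet inflect differently (zalippuv, titetepak), so the final letter is not what conditions the rule; the last vowel is.
"vigaput" has last vowel 'u'. The one such stem in the data (weplagun → tiweplagunak) adds ti- … -ak around the stem, so the same rule applies.
So vigaput → tivigaputak.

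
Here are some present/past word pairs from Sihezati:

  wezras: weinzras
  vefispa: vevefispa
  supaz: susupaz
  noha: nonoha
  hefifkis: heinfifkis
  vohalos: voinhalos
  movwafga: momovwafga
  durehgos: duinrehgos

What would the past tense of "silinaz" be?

wezras and vefispa both have last vowel 'a' yet inflect differently (weinzras, vevefispa), so the last vowel is not what conditions the rule; the final letter is.
"silinaz" ends in -z. The one such stem in the data (supaz → susupaz) repeats the first consonant+vowel as a prefix (as do vefispa, movwafga), so the same rule applies.
The other pattern: stems ending in -s insert -in- after the first vowel.
So silinaz → sisilinaz.

sisilinaz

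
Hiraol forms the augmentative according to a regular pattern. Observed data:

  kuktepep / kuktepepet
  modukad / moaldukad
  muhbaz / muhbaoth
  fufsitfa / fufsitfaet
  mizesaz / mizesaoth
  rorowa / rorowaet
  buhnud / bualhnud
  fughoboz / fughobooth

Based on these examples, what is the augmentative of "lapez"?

"lapez" ends in -z. The stems ending in -z (fughoboz → fughobooth, muhbaz → muhbaoth, mizesaz → mizesaoth) drop the final letter and add -oth.
So lapez → lapeoth.

lapeoth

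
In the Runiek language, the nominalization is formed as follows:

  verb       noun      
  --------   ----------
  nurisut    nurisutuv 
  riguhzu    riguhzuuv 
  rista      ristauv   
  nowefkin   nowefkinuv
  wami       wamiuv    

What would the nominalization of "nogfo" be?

nogfouv

Every pair shown (nurisut → nurisutuv, riguhzu → riguhzuuv, rista → ristauv, …) follows the same rule: add -uv.
So nogfo → nogfouv.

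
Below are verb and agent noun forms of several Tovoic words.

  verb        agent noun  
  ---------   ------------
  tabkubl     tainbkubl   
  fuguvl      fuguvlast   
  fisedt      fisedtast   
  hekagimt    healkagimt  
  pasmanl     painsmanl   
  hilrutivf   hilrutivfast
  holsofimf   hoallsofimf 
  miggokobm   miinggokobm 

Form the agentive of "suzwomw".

fuguvl and tabkubl both end in -l yet inflect differently (fuguvlast, tainbkubl), so the final letter is not what conditions the rule; the second-to-last letter is.
"suzwomw" has second-to-last letter 'm'. The stems whose second-to-last letter is 'm' (hekagimt → healkagimt, holsofimf → hoallsofimf) insert -al- after the first vowel.
So suzwomw → sualzwomw.

sualzwomw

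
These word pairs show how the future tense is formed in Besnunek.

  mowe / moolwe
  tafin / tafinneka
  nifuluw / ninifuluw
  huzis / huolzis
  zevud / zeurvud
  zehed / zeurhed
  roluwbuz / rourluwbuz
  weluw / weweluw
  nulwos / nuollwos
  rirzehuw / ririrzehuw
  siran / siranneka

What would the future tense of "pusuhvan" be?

tafin and huzis both have last vowel 'i' yet inflect differently (tafinneka, huolzis), so the last vowel is not what conditions the rule; the final letter is.
"pusuhvan" ends in -n. The stems ending in -n (siran → siranneka, tafin → tafinneka) double the final consonant and add -eka.
The other patterns: stems ending in -e or -s insert -ol- after the first vowel; stems ending in -w repeat the first consonant+vowel as a prefix; stems ending in -d or -z insert -ur- after the first vowel.
So pusuhvan → pusuhvanneka.

pusuhvanneka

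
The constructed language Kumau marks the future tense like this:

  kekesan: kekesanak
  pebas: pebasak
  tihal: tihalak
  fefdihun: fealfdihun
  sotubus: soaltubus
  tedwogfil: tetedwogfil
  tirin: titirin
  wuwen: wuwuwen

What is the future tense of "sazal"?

kekesan and fefdihun both end in -n yet inflect differently (kekesanak, fealfdihun), so the final letter is not what conditions the rule; the last vowel is.
"sazal" has last vowel 'a'. The stems whose last vowel is 'a' (kekesan → kekesanak, pebas → pebasak, tihal → tihalak) add -ak.
The other patterns: stems whose last vowel is 'u' insert -al- after the first vowel; stems whose last vowel is 'e' or 'i' repeat the first consonant+vowel as a prefix.
So sazal → sazalak.

sazalak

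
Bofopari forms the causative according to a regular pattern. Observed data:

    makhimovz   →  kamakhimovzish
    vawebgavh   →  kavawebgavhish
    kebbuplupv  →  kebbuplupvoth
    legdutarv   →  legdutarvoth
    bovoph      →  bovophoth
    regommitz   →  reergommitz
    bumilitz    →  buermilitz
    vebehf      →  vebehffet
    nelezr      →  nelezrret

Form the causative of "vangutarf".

vawebgavh and bovoph both end in -h yet inflect differently (kavawebgavhish, bovophoth), so the final letter is not what conditions the rule; the second-to-last letter is.
"vangutarf" has second-to-last letter 'r'. The one such stem in the data (legdutarv → legdutarvoth) adds -oth, so the same rule applies.
So vangutarf → vangutarfoth.

vangutarfoth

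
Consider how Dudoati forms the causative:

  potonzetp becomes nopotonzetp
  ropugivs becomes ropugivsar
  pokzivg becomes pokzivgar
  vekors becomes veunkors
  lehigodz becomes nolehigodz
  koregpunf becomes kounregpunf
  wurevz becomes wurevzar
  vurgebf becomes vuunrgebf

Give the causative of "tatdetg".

notatdetg

wurevz and lehigodz both end in -z yet inflect differently (wurevzar, nolehigodz), so the final letter is not what conditions the rule; the second-to-last letter is.
"tatdetg" has second-to-last letter 't'. The one such stem in the data (potonzetp → nopotonzetp) adds the prefix no-, so the same rule applies.
The other patterns: stems whose second-to-last letter is 'v' add -ar; stems whose second-to-last letter is 'b', 'n' or 'r' insert -un- after the first vowel.
So tatdetg → notatdetg.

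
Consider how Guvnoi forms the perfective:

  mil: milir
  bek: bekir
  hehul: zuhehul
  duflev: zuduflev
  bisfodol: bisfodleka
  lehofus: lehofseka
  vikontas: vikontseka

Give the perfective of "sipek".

mil and hehul both end in -l yet inflect differently (milir, zuhehul), so the final letter is not what conditions the rule; the number of vowels is.
"sipek" has 2 vowels. The stems with 2 vowels (hehul → zuhehul, duflev → zuduflev) add the prefix zu-.
The other patterns: stems with 1 vowel add -ir; stems with 3 vowels delete the last vowel and add -eka.
So sipek → zusipek.

zusipek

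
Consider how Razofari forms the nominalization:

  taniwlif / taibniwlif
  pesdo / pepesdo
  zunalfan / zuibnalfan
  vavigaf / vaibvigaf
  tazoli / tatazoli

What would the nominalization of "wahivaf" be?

"wahivaf" ends in a consonant. The stems ending in a consonant (zunalfan → zuibnalfan, taniwlif → taibniwlif, vavigaf → vaibvigaf) insert -ib- after the first vowel.
So wahivaf → waibhivaf.

waibhivaf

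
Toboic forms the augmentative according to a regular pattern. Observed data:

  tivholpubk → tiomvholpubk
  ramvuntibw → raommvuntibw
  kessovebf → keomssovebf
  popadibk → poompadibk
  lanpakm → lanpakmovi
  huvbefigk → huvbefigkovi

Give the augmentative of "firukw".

tivholpubk and huvbefigk both end in -k yet inflect differently (tiomvholpubk, huvbefigkovi), so the final letter is not what conditions the rule; the second-to-last letter is.
"firukw" has second-to-last letter 'k'. The one such stem in the data (lanpakm → lanpakmovi) adds -ovi, so the same rule applies.
The other pattern: stems whose second-to-last letter is 'b' insert -om- after the first vowel.
So firukw → firukwovi.

firukwovi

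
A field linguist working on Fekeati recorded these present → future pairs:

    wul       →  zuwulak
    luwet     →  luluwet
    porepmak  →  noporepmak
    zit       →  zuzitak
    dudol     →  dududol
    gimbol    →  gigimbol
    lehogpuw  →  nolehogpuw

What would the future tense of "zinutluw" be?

zit and luwet both end in -t yet inflect differently (zuzitak, luluwet), so the final letter is not what conditions the rule; the number of vowels is.
"zinutluw" has 3 vowels. The stems with 3 vowels (porepmak → noporepmak, lehogpuw → nolehogpuw) add the prefix no-.
So zinutluw → nozinutluw.

nozinutluw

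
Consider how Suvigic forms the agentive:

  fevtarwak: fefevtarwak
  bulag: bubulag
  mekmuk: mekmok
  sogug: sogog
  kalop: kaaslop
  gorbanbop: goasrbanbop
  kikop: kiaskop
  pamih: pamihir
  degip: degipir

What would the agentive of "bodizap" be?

fevtarwak and mekmuk both end in -k yet inflect differently (fefevtarwak, mekmok), so the final letter is not what conditions the rule; the last vowel is.
"bodizap" has last vowel 'a'. The stems whose last vowel is 'a' (fevtarwak → fefevtarwak, bulag → bubulag) repeat the first consonant+vowel as a prefix.
So bodizap → bobodizap.

bobodizap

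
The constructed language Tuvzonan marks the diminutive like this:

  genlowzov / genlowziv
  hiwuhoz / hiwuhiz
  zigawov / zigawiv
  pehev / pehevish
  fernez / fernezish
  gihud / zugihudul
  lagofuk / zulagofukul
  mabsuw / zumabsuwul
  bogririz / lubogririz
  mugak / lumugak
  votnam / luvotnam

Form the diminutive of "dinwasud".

zudinwasudul

"dinwasud" has last vowel 'u'. The stems whose last vowel is 'u' (gihud → zugihudul, lagofuk → zulagofukul, mabsuw → zumabsuwul) add zu- … -ul around the stem.
The other patterns: stems whose last vowel is 'o' change the last vowel to 'i'; stems whose last vowel is 'e' add -ish; stems whose last vowel is 'a' or 'i' add the prefix lu-.
So dinwasud → zudinwasudul.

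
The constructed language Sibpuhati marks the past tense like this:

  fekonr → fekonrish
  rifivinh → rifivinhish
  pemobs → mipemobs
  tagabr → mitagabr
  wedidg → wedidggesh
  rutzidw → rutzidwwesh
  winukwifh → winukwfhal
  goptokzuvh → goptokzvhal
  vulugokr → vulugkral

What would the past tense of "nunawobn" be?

fekonr and tagabr both end in -r yet inflect differently (fekonrish, mitagabr), so the final letter is not what conditions the rule; the second-to-last letter is.
"nunawobn" has second-to-last letter 'b'. The stems whose second-to-last letter is 'b' (pemobs → mipemobs, tagabr → mitagabr) add the prefix mi-.
So nunawobn → minunawobn.

minunawobn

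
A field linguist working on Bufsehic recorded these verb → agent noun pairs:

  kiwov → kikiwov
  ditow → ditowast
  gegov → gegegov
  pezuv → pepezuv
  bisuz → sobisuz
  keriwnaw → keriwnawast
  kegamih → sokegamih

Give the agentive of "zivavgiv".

zizivavgiv

ditow and kiwov both have last vowel 'o' yet inflect differently (ditowast, kikiwov), so the last vowel is not what conditions the rule; the final letter is.
"zivavgiv" ends in -v. The stems ending in -v (pezuv → pepezuv, kiwov → kikiwov, gegov → gegegov) repeat the first consonant+vowel as a prefix.
So zivavgiv → zizivavgiv.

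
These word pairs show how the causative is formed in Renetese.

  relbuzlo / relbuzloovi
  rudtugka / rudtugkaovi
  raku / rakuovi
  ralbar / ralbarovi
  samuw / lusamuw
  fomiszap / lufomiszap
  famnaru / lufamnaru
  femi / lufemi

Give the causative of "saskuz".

raku and famnaru both end in -u yet inflect differently (rakuovi, lufamnaru), so the final letter is not what conditions the rule; the first letter is.
"saskuz" begins with s-. The one such stem in the data (samuw → lusamuw) adds the prefix lu-, so the same rule applies.
So saskuz → lusaskuz.

lusaskuz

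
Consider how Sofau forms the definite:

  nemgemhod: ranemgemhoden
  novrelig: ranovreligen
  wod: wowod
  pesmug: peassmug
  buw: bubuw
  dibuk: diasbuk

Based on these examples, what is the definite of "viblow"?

"viblow" has 2 vowels. The stems with 2 vowels (dibuk → diasbuk, pesmug → peassmug) insert -as- after the first vowel.
So viblow → viasblow.

viasblow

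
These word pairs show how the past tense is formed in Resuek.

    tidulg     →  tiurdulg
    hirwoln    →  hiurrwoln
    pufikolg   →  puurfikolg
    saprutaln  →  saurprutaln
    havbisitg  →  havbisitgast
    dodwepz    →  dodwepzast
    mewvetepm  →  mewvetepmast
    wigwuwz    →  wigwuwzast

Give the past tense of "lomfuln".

lourmfuln

"lomfuln" has second-to-last letter 'l'. The stems whose second-to-last letter is 'l' (tidulg → tiurdulg, hirwoln → hiurrwoln, pufikolg → puurfikolg) insert -ur- after the first vowel.
So lomfuln → lourmfuln.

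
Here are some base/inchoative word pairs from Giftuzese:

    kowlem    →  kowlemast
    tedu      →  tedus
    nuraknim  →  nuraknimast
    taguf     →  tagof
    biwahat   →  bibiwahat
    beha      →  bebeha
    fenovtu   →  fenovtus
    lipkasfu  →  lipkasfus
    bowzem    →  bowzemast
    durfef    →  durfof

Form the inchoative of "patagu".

"patagu" ends in -u. The stems ending in -u (lipkasfu → lipkasfus, fenovtu → fenovtus, tedu → tedus) drop the final letter and add -us.
The other patterns: stems ending in -f change the last vowel to 'o'; stems ending in -m add -ast; stems ending in -a or -t repeat the first consonant+vowel as a prefix.
So patagu → patagus.

patagus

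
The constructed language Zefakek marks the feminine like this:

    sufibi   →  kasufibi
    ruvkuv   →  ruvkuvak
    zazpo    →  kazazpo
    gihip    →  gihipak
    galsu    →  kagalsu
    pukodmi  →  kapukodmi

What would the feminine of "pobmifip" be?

pobmifipak

galsu and ruvkuv both have last vowel 'u' yet inflect differently (kagalsu, ruvkuvak), so the last vowel is not what conditions the rule; whether the stem ends in a vowel or a consonant is.
"pobmifip" ends in a consonant. The stems ending in a consonant (ruvkuv → ruvkuvak, gihip → gihipak) add -ak.
The other pattern: stems ending in a vowel add the prefix ka-.
So pobmifip → pobmifipak.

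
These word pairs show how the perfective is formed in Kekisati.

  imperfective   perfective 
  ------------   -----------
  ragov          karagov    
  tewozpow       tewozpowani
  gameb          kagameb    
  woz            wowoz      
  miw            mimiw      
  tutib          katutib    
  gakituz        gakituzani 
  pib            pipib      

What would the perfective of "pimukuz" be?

pimukuzani

"pimukuz" has 3 vowels. The stems with 3 vowels (tewozpow → tewozpowani, gakituz → gakituzani) add -ani.
So pimukuz → pimukuzani.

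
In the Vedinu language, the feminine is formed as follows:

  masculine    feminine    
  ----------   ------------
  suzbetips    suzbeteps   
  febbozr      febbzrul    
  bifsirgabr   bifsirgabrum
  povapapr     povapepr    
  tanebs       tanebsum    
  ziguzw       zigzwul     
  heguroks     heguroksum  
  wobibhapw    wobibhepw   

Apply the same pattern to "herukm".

wobibhapw and ziguzw both end in -w yet inflect differently (wobibhepw, zigzwul), so the final letter is not what conditions the rule; the second-to-last letter is.
"herukm" has second-to-last letter 'k'. The one such stem in the data (heguroks → heguroksum) adds -um, so the same rule applies.
The other patterns: stems whose second-to-last letter is 'p' change the last vowel to 'e'; stems whose second-to-last letter is 'z' delete the last vowel and add -ul.
So herukm → herukmum.

herukmum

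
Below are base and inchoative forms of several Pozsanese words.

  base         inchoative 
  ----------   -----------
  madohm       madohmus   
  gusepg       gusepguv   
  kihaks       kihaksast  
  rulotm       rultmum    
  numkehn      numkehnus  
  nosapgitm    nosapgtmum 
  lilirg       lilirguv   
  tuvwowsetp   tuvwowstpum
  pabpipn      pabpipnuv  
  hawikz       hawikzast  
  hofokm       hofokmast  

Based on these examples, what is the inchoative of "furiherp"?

rulotm and madohm both end in -m yet inflect differently (rultmum, madohmus), so the final letter is not what conditions the rule; the second-to-last letter is.
"furiherp" has second-to-last letter 'r'. The one such stem in the data (lilirg → lilirguv) adds -uv, so the same rule applies.
The other patterns: stems whose second-to-last letter is 't' delete the last vowel and add -um; stems whose second-to-last letter is 'h' add -us; stems whose second-to-last letter is 'k' add -ast.
So furiherp → furiherpuv.

furiherpuv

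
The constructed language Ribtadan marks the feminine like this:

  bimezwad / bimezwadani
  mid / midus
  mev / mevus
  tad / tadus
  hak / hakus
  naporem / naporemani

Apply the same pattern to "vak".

vakus

"vak" has 1 vowel. The stems with 1 vowel (hak → hakus, mev → mevus, tad → tadus) add -us.
The other pattern: stems with 3 vowels add -ani.
So vak → vakus.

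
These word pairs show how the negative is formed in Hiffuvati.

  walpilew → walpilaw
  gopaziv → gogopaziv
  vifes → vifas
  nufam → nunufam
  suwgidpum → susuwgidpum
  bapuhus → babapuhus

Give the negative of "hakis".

vifes and bapuhus both end in -s yet inflect differently (vifas, babapuhus), so the final letter is not what conditions the rule; the last vowel is.
"hakis" has last vowel 'i'. The one such stem in the data (gopaziv → gogopaziv) repeats the first consonant+vowel as a prefix (as do nufam, bapuhus), so the same rule applies.
So hakis → hahakis.

hahakis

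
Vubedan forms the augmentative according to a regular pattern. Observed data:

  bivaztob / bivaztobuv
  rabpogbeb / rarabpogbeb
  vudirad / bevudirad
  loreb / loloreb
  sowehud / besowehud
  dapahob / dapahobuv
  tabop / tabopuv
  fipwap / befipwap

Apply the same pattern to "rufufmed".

"rufufmed" has last vowel 'e'. The stems whose last vowel is 'e' (loreb → loloreb, rabpogbeb → rarabpogbeb) repeat the first consonant+vowel as a prefix.
So rufufmed → rurufufmed.

rurufufmed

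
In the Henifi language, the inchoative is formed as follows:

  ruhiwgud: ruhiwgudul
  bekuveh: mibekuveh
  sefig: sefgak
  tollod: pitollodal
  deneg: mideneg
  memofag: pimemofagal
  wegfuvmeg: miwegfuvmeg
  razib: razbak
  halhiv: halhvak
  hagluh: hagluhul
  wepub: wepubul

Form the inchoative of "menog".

"menog" has last vowel 'o'. The one such stem in the data (tollod → pitollodal) adds pi- … -al around the stem, so the same rule applies.
The other patterns: stems whose last vowel is 'u' add -ul; stems whose last vowel is 'e' add the prefix mi-; stems whose last vowel is 'i' delete the last vowel and add -ak.
So menog → pimenogal.

pimenogal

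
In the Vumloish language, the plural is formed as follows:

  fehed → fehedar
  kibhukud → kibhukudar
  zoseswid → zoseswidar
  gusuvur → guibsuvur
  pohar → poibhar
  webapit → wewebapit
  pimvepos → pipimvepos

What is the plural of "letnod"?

kibhukud and gusuvur both have last vowel 'u' yet inflect differently (kibhukudar, guibsuvur), so the last vowel is not what conditions the rule; the final letter is.
"letnod" ends in -d. The stems ending in -d (fehed → fehedar, kibhukud → kibhukudar, zoseswid → zoseswidar) add -ar.
The other patterns: stems ending in -r insert -ib- after the first vowel; stems ending in -s or -t repeat the first consonant+vowel as a prefix.
So letnod → letnodar.

letnodar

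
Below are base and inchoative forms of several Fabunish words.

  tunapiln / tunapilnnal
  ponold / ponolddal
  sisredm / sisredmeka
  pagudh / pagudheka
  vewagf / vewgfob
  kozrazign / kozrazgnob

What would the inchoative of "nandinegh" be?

tunapiln and kozrazign both end in -n yet inflect differently (tunapilnnal, kozrazgnob), so the final letter is not what conditions the rule; the second-to-last letter is.
"nandinegh" has second-to-last letter 'g'. The stems whose second-to-last letter is 'g' (vewagf → vewgfob, kozrazign → kozrazgnob) delete the last vowel and add -ob.
So nandinegh → nandinghob.

nandinghob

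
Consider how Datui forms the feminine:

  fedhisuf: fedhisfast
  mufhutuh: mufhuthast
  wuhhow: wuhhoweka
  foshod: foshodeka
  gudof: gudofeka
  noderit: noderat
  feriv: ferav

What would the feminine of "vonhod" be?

vonhodeka

fedhisuf and gudof both end in -f yet inflect differently (fedhisfast, gudofeka), so the final letter is not what conditions the rule; the last vowel is.
"vonhod" has last vowel 'o'. The stems whose last vowel is 'o' (wuhhow → wuhhoweka, foshod → foshodeka, gudof → gudofeka) add -eka.
The other patterns: stems whose last vowel is 'u' delete the last vowel and add -ast; stems whose last vowel is 'i' change the last vowel to 'a'.
So vonhod → vonhodeka.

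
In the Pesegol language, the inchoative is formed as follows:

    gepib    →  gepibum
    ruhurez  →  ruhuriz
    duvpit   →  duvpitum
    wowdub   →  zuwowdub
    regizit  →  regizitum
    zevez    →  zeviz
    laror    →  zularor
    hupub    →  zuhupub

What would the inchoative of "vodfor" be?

gepib and wowdub both end in -b yet inflect differently (gepibum, zuwowdub), so the final letter is not what conditions the rule; the last vowel is.
"vodfor" has last vowel 'o'. The one such stem in the data (laror → zularor) adds the prefix zu-, so the same rule applies.
So vodfor → zuvodfor.

zuvodfor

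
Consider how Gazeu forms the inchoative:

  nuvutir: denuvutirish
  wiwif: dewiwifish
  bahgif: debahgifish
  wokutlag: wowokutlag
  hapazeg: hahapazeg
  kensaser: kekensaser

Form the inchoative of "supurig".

nuvutir and kensaser both end in -r yet inflect differently (denuvutirish, kekensaser), so the final letter is not what conditions the rule; the last vowel is.
"supurig" has last vowel 'i'. The stems whose last vowel is 'i' (nuvutir → denuvutirish, wiwif → dewiwifish, bahgif → debahgifish) add de- … -ish around the stem.
So supurig → desupurigish.

desupurigish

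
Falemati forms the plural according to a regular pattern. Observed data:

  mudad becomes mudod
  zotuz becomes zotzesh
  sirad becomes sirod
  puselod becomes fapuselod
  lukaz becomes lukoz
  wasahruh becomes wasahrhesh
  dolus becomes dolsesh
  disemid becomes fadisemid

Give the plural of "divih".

fadivih

"divih" has last vowel 'i'. The one such stem in the data (disemid → fadisemid) adds the prefix fa-, so the same rule applies.
So divih → fadivih.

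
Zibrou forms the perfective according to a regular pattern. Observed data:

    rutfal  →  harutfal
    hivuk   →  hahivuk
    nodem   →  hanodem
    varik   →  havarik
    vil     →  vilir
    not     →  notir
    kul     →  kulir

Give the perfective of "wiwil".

rutfal and vil both end in -l yet inflect differently (harutfal, vilir), so the final letter is not what conditions the rule; the number of vowels is.
"wiwil" has 2 vowels. The stems with 2 vowels (rutfal → harutfal, hivuk → hahivuk, nodem → hanodem) add the prefix ha-.
The other pattern: stems with 1 vowel add -ir.
So wiwil → hawiwil.

hawiwil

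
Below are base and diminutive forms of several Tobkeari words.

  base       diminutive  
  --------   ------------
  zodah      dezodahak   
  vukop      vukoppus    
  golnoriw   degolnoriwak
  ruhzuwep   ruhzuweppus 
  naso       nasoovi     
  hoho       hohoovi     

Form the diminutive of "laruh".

"laruh" ends in -h. The one such stem in the data (zodah → dezodahak) adds de- … -ak around the stem, so the same rule applies.
The other patterns: stems ending in -o add -ovi; stems ending in -p double the final consonant and add -us.
So laruh → delaruhak.

delaruhak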